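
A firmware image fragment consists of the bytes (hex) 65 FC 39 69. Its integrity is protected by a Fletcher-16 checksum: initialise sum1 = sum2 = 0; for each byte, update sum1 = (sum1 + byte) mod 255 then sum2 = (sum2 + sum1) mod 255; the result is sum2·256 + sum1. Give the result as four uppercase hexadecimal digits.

Running sums (mod 255):
  after byte 0 (65): sum1=101, sum2=101
  after byte 1 (FC): sum1=98, sum2=199
  after byte 2 (39): sum1=155, sum2=99
  after byte 3 (69): sum1=5, sum2=104
Checksum = sum2·256 + sum1 = 104·256 + 5 = 26629 = 0x6805.

6805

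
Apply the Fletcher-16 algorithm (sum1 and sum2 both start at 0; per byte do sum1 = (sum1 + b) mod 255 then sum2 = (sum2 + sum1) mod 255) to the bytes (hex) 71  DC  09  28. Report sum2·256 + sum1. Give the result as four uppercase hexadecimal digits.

Running sums (mod 255):
  after byte 0 (71): sum1=113, sum2=113
  after byte 1 (DC): sum1=78, sum2=191
  after byte 2 (09): sum1=87, sum2=23
  after byte 3 (28): sum1=127, sum2=150
Checksum = sum2·256 + sum1 = 150·256 + 127 = 38527 = 0x967F.

967F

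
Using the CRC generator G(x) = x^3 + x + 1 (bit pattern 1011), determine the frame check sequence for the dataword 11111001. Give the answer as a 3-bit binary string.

010

Append 3 zeros: 11111001000. Divide by 1011 (XOR where the leading bit is 1):
  pos 0: 1111 XOR 1011 = 0100
  pos 1: 1001 XOR 1011 = 0010
  pos 3: 1000 XOR 1011 = 0011
  pos 5: 1110 XOR 1011 = 0101
  pos 6: 1010 XOR 1011 = 0001
Remainder (last 3 bits) = 010. This is the CRC / FCS.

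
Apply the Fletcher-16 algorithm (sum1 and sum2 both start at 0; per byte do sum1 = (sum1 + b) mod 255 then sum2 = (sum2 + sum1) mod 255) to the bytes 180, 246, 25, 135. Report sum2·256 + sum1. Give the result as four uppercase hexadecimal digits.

Running sums (mod 255):
  after byte 0 (180): sum1=180, sum2=180
  after byte 1 (246): sum1=171, sum2=96
  after byte 2 (25): sum1=196, sum2=37
  after byte 3 (135): sum1=76, sum2=113
Checksum = sum2·256 + sum1 = 113·256 + 76 = 29004 = 0x714C.

714C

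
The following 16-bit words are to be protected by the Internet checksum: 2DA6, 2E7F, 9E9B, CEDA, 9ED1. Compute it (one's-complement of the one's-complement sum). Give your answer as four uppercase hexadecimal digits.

One's-complement addition (fold any carry out of bit 15 back into bit 0):
  0x2DA6 + 0x2E7F = 0x05C25
  0x5C25 + 0x9E9B = 0x0FAC0
  0xFAC0 + 0xCEDA = 0x1C99A → wrap carry → 0xC99B
  0xC99B + 0x9ED1 = 0x1686C → wrap carry → 0x686D
One's-complement sum = 0x686D.
Checksum = ~0x686D & 0xFFFF = 0x9792.

9792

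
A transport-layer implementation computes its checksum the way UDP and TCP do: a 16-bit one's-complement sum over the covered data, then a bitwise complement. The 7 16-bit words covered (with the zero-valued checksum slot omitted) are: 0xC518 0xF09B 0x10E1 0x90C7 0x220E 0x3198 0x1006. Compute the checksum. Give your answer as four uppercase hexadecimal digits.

44F6

One's-complement addition (fold any carry out of bit 15 back into bit 0):
  0xC518 + 0xF09B = 0x1B5B3 → wrap carry → 0xB5B4
  0xB5B4 + 0x10E1 = 0x0C695
  0xC695 + 0x90C7 = 0x1575C → wrap carry → 0x575D
  0x575D + 0x220E = 0x0796B
  0x796B + 0x3198 = 0x0AB03
  0xAB03 + 0x1006 = 0x0BB09
One's-complement sum = 0xBB09.
Checksum = ~0xBB09 & 0xFFFF = 0x44F6.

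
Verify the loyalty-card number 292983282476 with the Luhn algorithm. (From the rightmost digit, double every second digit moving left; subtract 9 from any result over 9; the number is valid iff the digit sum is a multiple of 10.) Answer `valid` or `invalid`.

invalid

From the right, keep odd positions and double even positions (subtract 9 from any doubled value over 9):
  doubled (positions 2,4,...): 5 4 4 7 4 4 → sum 28
  kept (positions 1,3,...): 6 4 8 3 9 9 → sum 39
Total = 67.
67 mod 10 = 7, so the number is invalid.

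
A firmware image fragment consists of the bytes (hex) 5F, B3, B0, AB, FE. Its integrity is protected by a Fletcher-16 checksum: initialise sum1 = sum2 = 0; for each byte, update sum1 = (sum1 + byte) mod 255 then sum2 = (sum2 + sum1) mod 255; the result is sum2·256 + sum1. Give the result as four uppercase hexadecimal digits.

146E

Running sums (mod 255):
  after byte 0 (5F): sum1=95, sum2=95
  after byte 1 (B3): sum1=19, sum2=114
  after byte 2 (B0): sum1=195, sum2=54
  after byte 3 (AB): sum1=111, sum2=165
  after byte 4 (FE): sum1=110, sum2=20
Checksum = sum2·256 + sum1 = 20·256 + 110 = 5230 = 0x146E.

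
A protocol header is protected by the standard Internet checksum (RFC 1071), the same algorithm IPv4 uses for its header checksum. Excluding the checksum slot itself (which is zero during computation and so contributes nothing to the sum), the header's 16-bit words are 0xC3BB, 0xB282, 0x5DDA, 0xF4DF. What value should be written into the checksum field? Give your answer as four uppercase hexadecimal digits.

3707

One's-complement addition (fold any carry out of bit 15 back into bit 0):
  0xC3BB + 0xB282 = 0x1763D → wrap carry → 0x763E
  0x763E + 0x5DDA = 0x0D418
  0xD418 + 0xF4DF = 0x1C8F7 → wrap carry → 0xC8F8
One's-complement sum = 0xC8F8.
Checksum = ~0xC8F8 & 0xFFFF = 0x3707.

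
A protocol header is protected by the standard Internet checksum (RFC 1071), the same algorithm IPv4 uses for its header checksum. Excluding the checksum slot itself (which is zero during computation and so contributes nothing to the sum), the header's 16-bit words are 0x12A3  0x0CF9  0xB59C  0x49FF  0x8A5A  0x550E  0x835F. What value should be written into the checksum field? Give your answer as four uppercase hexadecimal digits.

One's-complement addition (fold any carry out of bit 15 back into bit 0):
  0x12A3 + 0x0CF9 = 0x01F9C
  0x1F9C + 0xB59C = 0x0D538
  0xD538 + 0x49FF = 0x11F37 → wrap carry → 0x1F38
  0x1F38 + 0x8A5A = 0x0A992
  0xA992 + 0x550E = 0x0FEA0
  0xFEA0 + 0x835F = 0x181FF → wrap carry → 0x8200
One's-complement sum = 0x8200.
Checksum = ~0x8200 & 0xFFFF = 0x7DFF.

7DFF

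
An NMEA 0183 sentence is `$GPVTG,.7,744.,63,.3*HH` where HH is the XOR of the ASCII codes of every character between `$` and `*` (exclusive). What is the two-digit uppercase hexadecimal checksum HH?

4A

XOR the ASCII codes of the payload characters:
  'G' = 0x47 → acc = 0x47
  'P' = 0x50 → acc = 0x17
  'V' = 0x56 → acc = 0x41
  'T' = 0x54 → acc = 0x15
  'G' = 0x47 → acc = 0x52
  ',' = 0x2C → acc = 0x7E
  '.' = 0x2E → acc = 0x50
  '7' = 0x37 → acc = 0x67
  ',' = 0x2C → acc = 0x4B
  '7' = 0x37 → acc = 0x7C
  '4' = 0x34 → acc = 0x48
  '4' = 0x34 → acc = 0x7C
  '.' = 0x2E → acc = 0x52
  ',' = 0x2C → acc = 0x7E
  '6' = 0x36 → acc = 0x48
  '3' = 0x33 → acc = 0x7B
  ',' = 0x2C → acc = 0x57
  '.' = 0x2E → acc = 0x79
  '3' = 0x33 → acc = 0x4A
Checksum = 0x4A.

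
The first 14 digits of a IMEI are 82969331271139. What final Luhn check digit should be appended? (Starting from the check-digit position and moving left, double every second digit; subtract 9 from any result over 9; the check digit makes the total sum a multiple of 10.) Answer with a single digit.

Partial digits right→left: 9 3 1 1 7 2 1 3 3 9 6 9 2 8
Double every second digit counting from the check-digit position (so the 1st, 3rd, 5th, ... of the partial from the right).
  doubled (with −9 where >9): 9 2 5 2 6 3 4 → sum 31
  kept as-is: 3 1 2 3 9 9 8 → sum 35
Total = 31 + 35 = 66.
Check digit = (10 − (66 mod 10)) mod 10 = 4.

4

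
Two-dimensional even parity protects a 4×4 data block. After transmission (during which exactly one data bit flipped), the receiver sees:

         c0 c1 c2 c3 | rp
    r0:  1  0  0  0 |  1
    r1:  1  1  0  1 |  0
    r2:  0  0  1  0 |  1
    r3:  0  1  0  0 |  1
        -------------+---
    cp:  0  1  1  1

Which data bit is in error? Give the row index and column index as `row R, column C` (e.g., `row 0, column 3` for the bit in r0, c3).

row 1, column 1

Recompute each row's even parity and compare to rp:
  r0: data parity 1, sent rp 1 → ok
  r1: data parity 1, sent rp 0 → mismatch
  r2: data parity 1, sent rp 1 → ok
  r3: data parity 1, sent rp 1 → ok
Recompute each column's even parity and compare to cp:
  c0: data parity 0, sent cp 0 → ok
  c1: data parity 0, sent cp 1 → mismatch
  c2: data parity 1, sent cp 1 → ok
  c3: data parity 1, sent cp 1 → ok
Exactly one row (r1) and one column (c1) fail → the flipped bit is at their intersection.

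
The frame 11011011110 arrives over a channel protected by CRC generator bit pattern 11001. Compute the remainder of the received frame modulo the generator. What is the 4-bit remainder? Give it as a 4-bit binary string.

0000

Modulo-2 division of 11011011110 by 11001:
  pos 0: 11011 XOR 11001 = 00010
  pos 3: 10011 XOR 11001 = 01010
  pos 4: 10101 XOR 11001 = 01100
  pos 5: 11001 XOR 11001 = 00000
Remainder = 0000 (zero — the frame passes the CRC check).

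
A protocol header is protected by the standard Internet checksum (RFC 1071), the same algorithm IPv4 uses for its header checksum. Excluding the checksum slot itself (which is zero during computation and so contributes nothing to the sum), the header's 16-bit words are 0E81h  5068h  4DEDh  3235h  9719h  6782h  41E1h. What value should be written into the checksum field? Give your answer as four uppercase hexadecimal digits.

E076

One's-complement addition (fold any carry out of bit 15 back into bit 0):
  0x0E81 + 0x5068 = 0x05EE9
  0x5EE9 + 0x4DED = 0x0ACD6
  0xACD6 + 0x3235 = 0x0DF0B
  0xDF0B + 0x9719 = 0x17624 → wrap carry → 0x7625
  0x7625 + 0x6782 = 0x0DDA7
  0xDDA7 + 0x41E1 = 0x11F88 → wrap carry → 0x1F89
One's-complement sum = 0x1F89.
Checksum = ~0x1F89 & 0xFFFF = 0xE076.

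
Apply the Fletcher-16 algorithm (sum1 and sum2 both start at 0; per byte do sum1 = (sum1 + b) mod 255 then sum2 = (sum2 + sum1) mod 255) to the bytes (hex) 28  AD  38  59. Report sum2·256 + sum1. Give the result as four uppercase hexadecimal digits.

Running sums (mod 255):
  after byte 0 (28): sum1=40, sum2=40
  after byte 1 (AD): sum1=213, sum2=253
  after byte 2 (38): sum1=14, sum2=12
  after byte 3 (59): sum1=103, sum2=115
Checksum = sum2·256 + sum1 = 115·256 + 103 = 29543 = 0x7367.

7367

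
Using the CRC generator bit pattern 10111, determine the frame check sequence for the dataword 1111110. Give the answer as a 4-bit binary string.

Append 4 zeros: 11111100000. Divide by 10111 (XOR where the leading bit is 1):
  pos 0: 11111 XOR 10111 = 01000
  pos 1: 10001 XOR 10111 = 00110
  pos 3: 11000 XOR 10111 = 01111
  pos 4: 11110 XOR 10111 = 01001
  pos 5: 10010 XOR 10111 = 00101
Remainder (last 4 bits) = 1010. This is the CRC / FCS.

1010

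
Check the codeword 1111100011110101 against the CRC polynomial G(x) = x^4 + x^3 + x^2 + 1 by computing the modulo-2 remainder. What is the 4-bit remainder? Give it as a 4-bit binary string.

0111

Modulo-2 division of 1111100011110101 by 11101:
  pos 0: 11111 XOR 11101 = 00010
  pos 3: 10000 XOR 11101 = 01101
  pos 4: 11011 XOR 11101 = 00110
  pos 6: 11011 XOR 11101 = 00110
  pos 8: 11010 XOR 11101 = 00111
  pos 10: 11110 XOR 11101 = 00011
Remainder = 0111 (nonzero — an error is detected).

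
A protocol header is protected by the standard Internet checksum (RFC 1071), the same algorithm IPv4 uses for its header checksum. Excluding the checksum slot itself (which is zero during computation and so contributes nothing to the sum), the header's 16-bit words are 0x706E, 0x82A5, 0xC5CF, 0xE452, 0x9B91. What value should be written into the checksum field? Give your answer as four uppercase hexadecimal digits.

One's-complement addition (fold any carry out of bit 15 back into bit 0):
  0x706E + 0x82A5 = 0x0F313
  0xF313 + 0xC5CF = 0x1B8E2 → wrap carry → 0xB8E3
  0xB8E3 + 0xE452 = 0x19D35 → wrap carry → 0x9D36
  0x9D36 + 0x9B91 = 0x138C7 → wrap carry → 0x38C8
One's-complement sum = 0x38C8.
Checksum = ~0x38C8 & 0xFFFF = 0xC737.

C737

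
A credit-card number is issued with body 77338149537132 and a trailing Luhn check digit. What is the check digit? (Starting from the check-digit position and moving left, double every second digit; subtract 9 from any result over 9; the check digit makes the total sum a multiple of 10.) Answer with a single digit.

9

Partial digits right→left: 2 3 1 7 3 5 9 4 1 8 3 3 7 7
Double every second digit counting from the check-digit position (so the 1st, 3rd, 5th, ... of the partial from the right).
  doubled (with −9 where >9): 4 2 6 9 2 6 5 → sum 34
  kept as-is: 3 7 5 4 8 3 7 → sum 37
Total = 34 + 37 = 71.
Check digit = (10 − (71 mod 10)) mod 10 = 9.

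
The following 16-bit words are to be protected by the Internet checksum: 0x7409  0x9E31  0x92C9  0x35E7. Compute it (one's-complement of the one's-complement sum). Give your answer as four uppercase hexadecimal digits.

2514

One's-complement addition (fold any carry out of bit 15 back into bit 0):
  0x7409 + 0x9E31 = 0x1123A → wrap carry → 0x123B
  0x123B + 0x92C9 = 0x0A504
  0xA504 + 0x35E7 = 0x0DAEB
One's-complement sum = 0xDAEB.
Checksum = ~0xDAEB & 0xFFFF = 0x2514.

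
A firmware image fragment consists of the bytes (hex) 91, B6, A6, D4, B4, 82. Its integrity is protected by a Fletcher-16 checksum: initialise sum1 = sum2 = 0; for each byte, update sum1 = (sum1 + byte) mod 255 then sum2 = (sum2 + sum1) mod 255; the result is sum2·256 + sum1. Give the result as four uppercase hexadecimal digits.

Running sums (mod 255):
  after byte 0 (91): sum1=145, sum2=145
  after byte 1 (B6): sum1=72, sum2=217
  after byte 2 (A6): sum1=238, sum2=200
  after byte 3 (D4): sum1=195, sum2=140
  after byte 4 (B4): sum1=120, sum2=5
  after byte 5 (82): sum1=250, sum2=0
Checksum = sum2·256 + sum1 = 0·256 + 250 = 250 = 0x00FA.

00FA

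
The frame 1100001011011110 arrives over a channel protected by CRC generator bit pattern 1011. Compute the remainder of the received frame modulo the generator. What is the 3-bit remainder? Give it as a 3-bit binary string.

Modulo-2 division of 1100001011011110 by 1011:
  pos 0: 1100 XOR 1011 = 0111
  pos 1: 1110 XOR 1011 = 0101
  pos 2: 1010 XOR 1011 = 0001
  pos 5: 1101 XOR 1011 = 0110
  pos 6: 1101 XOR 1011 = 0110
  pos 7: 1100 XOR 1011 = 0111
  pos 8: 1111 XOR 1011 = 0100
  pos 9: 1001 XOR 1011 = 0010
  pos 11: 1011 XOR 1011 = 0000
Remainder = 000 (zero — the frame passes the CRC check).

000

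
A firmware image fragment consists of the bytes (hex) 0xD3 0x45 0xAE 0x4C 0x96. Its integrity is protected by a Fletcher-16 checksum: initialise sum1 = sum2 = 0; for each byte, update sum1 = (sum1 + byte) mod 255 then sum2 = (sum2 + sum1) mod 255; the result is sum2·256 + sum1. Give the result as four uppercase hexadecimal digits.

Running sums (mod 255):
  after byte 0 (0xD3): sum1=211, sum2=211
  after byte 1 (0x45): sum1=25, sum2=236
  after byte 2 (0xAE): sum1=199, sum2=180
  after byte 3 (0x4C): sum1=20, sum2=200
  after byte 4 (0x96): sum1=170, sum2=115
Checksum = sum2·256 + sum1 = 115·256 + 170 = 29610 = 0x73AA.

73AA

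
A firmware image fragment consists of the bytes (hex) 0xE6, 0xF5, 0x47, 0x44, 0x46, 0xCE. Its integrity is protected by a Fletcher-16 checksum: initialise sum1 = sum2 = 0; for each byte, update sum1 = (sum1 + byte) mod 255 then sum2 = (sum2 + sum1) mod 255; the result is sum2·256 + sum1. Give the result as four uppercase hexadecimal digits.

Running sums (mod 255):
  after byte 0 (0xE6): sum1=230, sum2=230
  after byte 1 (0xF5): sum1=220, sum2=195
  after byte 2 (0x47): sum1=36, sum2=231
  after byte 3 (0x44): sum1=104, sum2=80
  after byte 4 (0x46): sum1=174, sum2=254
  after byte 5 (0xCE): sum1=125, sum2=124
Checksum = sum2·256 + sum1 = 124·256 + 125 = 31869 = 0x7C7D.

7C7D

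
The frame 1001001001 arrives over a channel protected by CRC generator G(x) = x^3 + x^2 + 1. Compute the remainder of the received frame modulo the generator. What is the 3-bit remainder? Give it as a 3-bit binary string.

Modulo-2 division of 1001001001 by 1101:
  pos 0: 1001 XOR 1101 = 0100
  pos 1: 1000 XOR 1101 = 0101
  pos 2: 1010 XOR 1101 = 0111
  pos 3: 1111 XOR 1101 = 0010
  pos 5: 1000 XOR 1101 = 0101
  pos 6: 1011 XOR 1101 = 0110
Remainder = 110 (nonzero — an error is detected).

110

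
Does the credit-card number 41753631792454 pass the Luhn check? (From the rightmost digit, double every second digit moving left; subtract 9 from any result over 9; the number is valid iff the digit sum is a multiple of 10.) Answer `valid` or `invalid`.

invalid

From the right, keep odd positions and double even positions (subtract 9 from any doubled value over 9):
  doubled (positions 2,4,...): 1 4 5 6 6 5 8 → sum 35
  kept (positions 1,3,...): 4 4 9 1 6 5 1 → sum 30
Total = 65.
65 mod 10 = 5, so the number is invalid.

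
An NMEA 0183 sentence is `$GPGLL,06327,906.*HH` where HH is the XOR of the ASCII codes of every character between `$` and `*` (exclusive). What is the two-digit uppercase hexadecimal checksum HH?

71

XOR the ASCII codes of the payload characters:
  'G' = 0x47 → acc = 0x47
  'P' = 0x50 → acc = 0x17
  'G' = 0x47 → acc = 0x50
  'L' = 0x4C → acc = 0x1C
  'L' = 0x4C → acc = 0x50
  ',' = 0x2C → acc = 0x7C
  '0' = 0x30 → acc = 0x4C
  '6' = 0x36 → acc = 0x7A
  '3' = 0x33 → acc = 0x49
  '2' = 0x32 → acc = 0x7B
  '7' = 0x37 → acc = 0x4C
  ',' = 0x2C → acc = 0x60
  '9' = 0x39 → acc = 0x59
  '0' = 0x30 → acc = 0x69
  '6' = 0x36 → acc = 0x5F
  '.' = 0x2E → acc = 0x71
Checksum = 0x71.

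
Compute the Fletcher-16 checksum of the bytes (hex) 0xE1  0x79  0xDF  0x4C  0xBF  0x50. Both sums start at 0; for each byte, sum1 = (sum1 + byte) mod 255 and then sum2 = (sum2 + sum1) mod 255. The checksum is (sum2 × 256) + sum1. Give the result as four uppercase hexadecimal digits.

DE97

Running sums (mod 255):
  after byte 0 (0xE1): sum1=225, sum2=225
  after byte 1 (0x79): sum1=91, sum2=61
  after byte 2 (0xDF): sum1=59, sum2=120
  after byte 3 (0x4C): sum1=135, sum2=0
  after byte 4 (0xBF): sum1=71, sum2=71
  after byte 5 (0x50): sum1=151, sum2=222
Checksum = sum2·256 + sum1 = 222·256 + 151 = 56983 = 0xDE97.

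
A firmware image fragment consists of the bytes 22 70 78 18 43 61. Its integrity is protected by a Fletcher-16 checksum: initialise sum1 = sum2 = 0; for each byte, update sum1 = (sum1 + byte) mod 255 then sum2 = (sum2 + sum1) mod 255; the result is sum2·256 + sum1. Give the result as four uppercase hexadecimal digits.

E625

Running sums (mod 255):
  after byte 0 (22): sum1=22, sum2=22
  after byte 1 (70): sum1=92, sum2=114
  after byte 2 (78): sum1=170, sum2=29
  after byte 3 (18): sum1=188, sum2=217
  after byte 4 (43): sum1=231, sum2=193
  after byte 5 (61): sum1=37, sum2=230
Checksum = sum2·256 + sum1 = 230·256 + 37 = 58917 = 0xE625.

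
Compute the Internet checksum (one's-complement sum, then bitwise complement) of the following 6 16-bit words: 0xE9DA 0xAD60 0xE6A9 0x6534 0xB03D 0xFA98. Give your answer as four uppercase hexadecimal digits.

One's-complement addition (fold any carry out of bit 15 back into bit 0):
  0xE9DA + 0xAD60 = 0x1973A → wrap carry → 0x973B
  0x973B + 0xE6A9 = 0x17DE4 → wrap carry → 0x7DE5
  0x7DE5 + 0x6534 = 0x0E319
  0xE319 + 0xB03D = 0x19356 → wrap carry → 0x9357
  0x9357 + 0xFA98 = 0x18DEF → wrap carry → 0x8DF0
One's-complement sum = 0x8DF0.
Checksum = ~0x8DF0 & 0xFFFF = 0x720F.

720F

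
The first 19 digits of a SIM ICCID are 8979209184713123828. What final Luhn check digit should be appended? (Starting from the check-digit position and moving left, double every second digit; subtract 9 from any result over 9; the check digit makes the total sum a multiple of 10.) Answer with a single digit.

9

Partial digits right→left: 8 2 8 3 2 1 3 1 7 4 8 1 9 0 2 9 7 9 8
Double every second digit counting from the check-digit position (so the 1st, 3rd, 5th, ... of the partial from the right).
  doubled (with −9 where >9): 7 7 4 6 5 7 9 4 5 7 → sum 61
  kept as-is: 2 3 1 1 4 1 0 9 9 → sum 30
Total = 61 + 30 = 91.
Check digit = (10 − (91 mod 10)) mod 10 = 9.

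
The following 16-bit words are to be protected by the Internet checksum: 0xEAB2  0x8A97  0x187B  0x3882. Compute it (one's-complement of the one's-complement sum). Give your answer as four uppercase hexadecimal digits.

One's-complement addition (fold any carry out of bit 15 back into bit 0):
  0xEAB2 + 0x8A97 = 0x17549 → wrap carry → 0x754A
  0x754A + 0x187B = 0x08DC5
  0x8DC5 + 0x3882 = 0x0C647
One's-complement sum = 0xC647.
Checksum = ~0xC647 & 0xFFFF = 0x39B8.

39B8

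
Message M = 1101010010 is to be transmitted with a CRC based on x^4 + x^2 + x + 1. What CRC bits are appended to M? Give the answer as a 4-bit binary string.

0001

Append 4 zeros: 11010100100000. Divide by 10111 (XOR where the leading bit is 1):
  pos 0: 11010 XOR 10111 = 01101
  pos 1: 11011 XOR 10111 = 01100
  pos 2: 11000 XOR 10111 = 01111
  pos 3: 11110 XOR 10111 = 01001
  pos 4: 10011 XOR 10111 = 00100
  pos 6: 10000 XOR 10111 = 00111
  pos 8: 11100 XOR 10111 = 01011
  pos 9: 10110 XOR 10111 = 00001
Remainder (last 4 bits) = 0001. This is the CRC / FCS.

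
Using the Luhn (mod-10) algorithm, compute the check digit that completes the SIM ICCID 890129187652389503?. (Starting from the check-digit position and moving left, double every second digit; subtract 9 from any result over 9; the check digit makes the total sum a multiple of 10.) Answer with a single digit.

Partial digits right→left: 3 0 5 9 8 3 2 5 6 7 8 1 9 2 1 0 9 8
Double every second digit counting from the check-digit position (so the 1st, 3rd, 5th, ... of the partial from the right).
  doubled (with −9 where >9): 6 1 7 4 3 7 9 2 9 → sum 48
  kept as-is: 0 9 3 5 7 1 2 0 8 → sum 35
Total = 48 + 35 = 83.
Check digit = (10 − (83 mod 10)) mod 10 = 7.

7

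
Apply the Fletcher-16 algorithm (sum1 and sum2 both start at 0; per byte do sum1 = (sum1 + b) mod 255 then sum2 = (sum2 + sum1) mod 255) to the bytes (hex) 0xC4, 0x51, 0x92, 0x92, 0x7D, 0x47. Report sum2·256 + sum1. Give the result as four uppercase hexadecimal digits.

Running sums (mod 255):
  after byte 0 (0xC4): sum1=196, sum2=196
  after byte 1 (0x51): sum1=22, sum2=218
  after byte 2 (0x92): sum1=168, sum2=131
  after byte 3 (0x92): sum1=59, sum2=190
  after byte 4 (0x7D): sum1=184, sum2=119
  after byte 5 (0x47): sum1=0, sum2=119
Checksum = sum2·256 + sum1 = 119·256 + 0 = 30464 = 0x7700.

7700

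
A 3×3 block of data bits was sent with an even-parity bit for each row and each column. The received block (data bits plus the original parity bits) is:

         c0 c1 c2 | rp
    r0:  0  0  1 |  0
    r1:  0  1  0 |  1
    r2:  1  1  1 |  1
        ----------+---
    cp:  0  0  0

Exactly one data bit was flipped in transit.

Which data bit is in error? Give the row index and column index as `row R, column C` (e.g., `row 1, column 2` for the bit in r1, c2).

row 0, column 0

Recompute each row's even parity and compare to rp:
  r0: data parity 1, sent rp 0 → mismatch
  r1: data parity 1, sent rp 1 → ok
  r2: data parity 1, sent rp 1 → ok
Recompute each column's even parity and compare to cp:
  c0: data parity 1, sent cp 0 → mismatch
  c1: data parity 0, sent cp 0 → ok
  c2: data parity 0, sent cp 0 → ok
Exactly one row (r0) and one column (c0) fail → the flipped bit is at their intersection.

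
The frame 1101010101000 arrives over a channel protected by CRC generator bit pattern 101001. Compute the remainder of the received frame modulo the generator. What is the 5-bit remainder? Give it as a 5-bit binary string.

Modulo-2 division of 1101010101000 by 101001:
  pos 0: 110101 XOR 101001 = 011100
  pos 1: 111000 XOR 101001 = 010001
  pos 2: 100011 XOR 101001 = 001010
  pos 4: 101001 XOR 101001 = 000000
Remainder = 00000 (zero — the frame passes the CRC check).

00000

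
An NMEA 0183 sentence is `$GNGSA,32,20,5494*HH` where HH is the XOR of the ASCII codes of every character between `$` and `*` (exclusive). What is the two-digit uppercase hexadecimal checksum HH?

XOR the ASCII codes of the payload characters:
  'G' = 0x47 → acc = 0x47
  'N' = 0x4E → acc = 0x09
  'G' = 0x47 → acc = 0x4E
  'S' = 0x53 → acc = 0x1D
  'A' = 0x41 → acc = 0x5C
  ',' = 0x2C → acc = 0x70
  '3' = 0x33 → acc = 0x43
  '2' = 0x32 → acc = 0x71
  ',' = 0x2C → acc = 0x5D
  '2' = 0x32 → acc = 0x6F
  '0' = 0x30 → acc = 0x5F
  ',' = 0x2C → acc = 0x73
  '5' = 0x35 → acc = 0x46
  '4' = 0x34 → acc = 0x72
  '9' = 0x39 → acc = 0x4B
  '4' = 0x34 → acc = 0x7F
Checksum = 0x7F.

7F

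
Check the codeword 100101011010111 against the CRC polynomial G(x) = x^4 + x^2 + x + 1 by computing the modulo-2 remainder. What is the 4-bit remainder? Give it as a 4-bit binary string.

1000

Modulo-2 division of 100101011010111 by 10111:
  pos 0: 10010 XOR 10111 = 00101
  pos 2: 10110 XOR 10111 = 00001
  pos 6: 11101 XOR 10111 = 01010
  pos 7: 10100 XOR 10111 = 00011
  pos 10: 11111 XOR 10111 = 01000
Remainder = 1000 (nonzero — an error is detected).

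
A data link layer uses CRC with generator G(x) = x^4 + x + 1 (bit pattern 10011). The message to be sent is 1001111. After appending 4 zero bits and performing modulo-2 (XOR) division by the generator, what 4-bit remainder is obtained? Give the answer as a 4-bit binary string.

Append 4 zeros: 10011110000. Divide by 10011 (XOR where the leading bit is 1):
  pos 0: 10011 XOR 10011 = 00000
  pos 5: 11000 XOR 10011 = 01011
  pos 6: 10110 XOR 10011 = 00101
Remainder (last 4 bits) = 0101. This is the CRC / FCS.

0101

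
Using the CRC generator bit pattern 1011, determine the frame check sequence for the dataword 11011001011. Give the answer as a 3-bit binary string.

Append 3 zeros: 11011001011000. Divide by 1011 (XOR where the leading bit is 1):
  pos 0: 1101 XOR 1011 = 0110
  pos 1: 1101 XOR 1011 = 0110
  pos 2: 1100 XOR 1011 = 0111
  pos 3: 1110 XOR 1011 = 0101
  pos 4: 1011 XOR 1011 = 0000
  pos 9: 1100 XOR 1011 = 0111
  pos 10: 1110 XOR 1011 = 0101
Remainder (last 3 bits) = 101. This is the CRC / FCS.

101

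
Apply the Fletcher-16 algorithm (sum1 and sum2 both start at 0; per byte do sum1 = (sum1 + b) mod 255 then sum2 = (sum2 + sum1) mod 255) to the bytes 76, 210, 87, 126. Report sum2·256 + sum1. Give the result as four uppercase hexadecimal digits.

Running sums (mod 255):
  after byte 0 (76): sum1=76, sum2=76
  after byte 1 (210): sum1=31, sum2=107
  after byte 2 (87): sum1=118, sum2=225
  after byte 3 (126): sum1=244, sum2=214
Checksum = sum2·256 + sum1 = 214·256 + 244 = 55028 = 0xD6F4.

D6F4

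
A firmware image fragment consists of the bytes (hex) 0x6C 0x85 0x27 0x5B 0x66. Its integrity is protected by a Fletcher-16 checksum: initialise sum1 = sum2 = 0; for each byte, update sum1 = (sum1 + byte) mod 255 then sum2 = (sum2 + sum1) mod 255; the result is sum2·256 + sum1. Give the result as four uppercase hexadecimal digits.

Running sums (mod 255):
  after byte 0 (0x6C): sum1=108, sum2=108
  after byte 1 (0x85): sum1=241, sum2=94
  after byte 2 (0x27): sum1=25, sum2=119
  after byte 3 (0x5B): sum1=116, sum2=235
  after byte 4 (0x66): sum1=218, sum2=198
Checksum = sum2·256 + sum1 = 198·256 + 218 = 50906 = 0xC6DA.

C6DA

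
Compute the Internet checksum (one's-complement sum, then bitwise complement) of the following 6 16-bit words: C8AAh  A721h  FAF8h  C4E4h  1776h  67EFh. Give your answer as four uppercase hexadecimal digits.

One's-complement addition (fold any carry out of bit 15 back into bit 0):
  0xC8AA + 0xA721 = 0x16FCB → wrap carry → 0x6FCC
  0x6FCC + 0xFAF8 = 0x16AC4 → wrap carry → 0x6AC5
  0x6AC5 + 0xC4E4 = 0x12FA9 → wrap carry → 0x2FAA
  0x2FAA + 0x1776 = 0x04720
  0x4720 + 0x67EF = 0x0AF0F
One's-complement sum = 0xAF0F.
Checksum = ~0xAF0F & 0xFFFF = 0x50F0.

50F0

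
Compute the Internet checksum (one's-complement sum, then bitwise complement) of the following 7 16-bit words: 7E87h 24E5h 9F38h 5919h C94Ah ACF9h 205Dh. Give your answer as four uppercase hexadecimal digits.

One's-complement addition (fold any carry out of bit 15 back into bit 0):
  0x7E87 + 0x24E5 = 0x0A36C
  0xA36C + 0x9F38 = 0x142A4 → wrap carry → 0x42A5
  0x42A5 + 0x5919 = 0x09BBE
  0x9BBE + 0xC94A = 0x16508 → wrap carry → 0x6509
  0x6509 + 0xACF9 = 0x11202 → wrap carry → 0x1203
  0x1203 + 0x205D = 0x03260
One's-complement sum = 0x3260.
Checksum = ~0x3260 & 0xFFFF = 0xCD9F.

CD9F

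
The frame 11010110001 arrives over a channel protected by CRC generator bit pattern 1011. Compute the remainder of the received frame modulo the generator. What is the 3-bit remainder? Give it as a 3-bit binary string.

Modulo-2 division of 11010110001 by 1011:
  pos 0: 1101 XOR 1011 = 0110
  pos 1: 1100 XOR 1011 = 0111
  pos 2: 1111 XOR 1011 = 0100
  pos 3: 1001 XOR 1011 = 0010
  pos 5: 1000 XOR 1011 = 0011
  pos 7: 1101 XOR 1011 = 0110
Remainder = 110 (nonzero — an error is detected).

110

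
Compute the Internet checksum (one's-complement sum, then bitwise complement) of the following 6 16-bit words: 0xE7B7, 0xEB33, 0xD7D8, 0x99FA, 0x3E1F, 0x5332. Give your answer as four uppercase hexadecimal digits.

One's-complement addition (fold any carry out of bit 15 back into bit 0):
  0xE7B7 + 0xEB33 = 0x1D2EA → wrap carry → 0xD2EB
  0xD2EB + 0xD7D8 = 0x1AAC3 → wrap carry → 0xAAC4
  0xAAC4 + 0x99FA = 0x144BE → wrap carry → 0x44BF
  0x44BF + 0x3E1F = 0x082DE
  0x82DE + 0x5332 = 0x0D610
One's-complement sum = 0xD610.
Checksum = ~0xD610 & 0xFFFF = 0x29EF.

29EF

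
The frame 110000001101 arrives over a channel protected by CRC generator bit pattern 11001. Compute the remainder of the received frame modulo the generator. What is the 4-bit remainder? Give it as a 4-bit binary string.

Modulo-2 division of 110000001101 by 11001:
  pos 0: 11000 XOR 11001 = 00001
  pos 4: 10001 XOR 11001 = 01000
  pos 5: 10001 XOR 11001 = 01000
  pos 6: 10000 XOR 11001 = 01001
  pos 7: 10011 XOR 11001 = 01010
Remainder = 1010 (nonzero — an error is detected).

1010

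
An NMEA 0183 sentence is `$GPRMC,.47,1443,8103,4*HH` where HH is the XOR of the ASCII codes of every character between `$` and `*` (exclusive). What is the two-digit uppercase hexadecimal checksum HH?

XOR the ASCII codes of the payload characters:
  'G' = 0x47 → acc = 0x47
  'P' = 0x50 → acc = 0x17
  'R' = 0x52 → acc = 0x45
  'M' = 0x4D → acc = 0x08
  'C' = 0x43 → acc = 0x4B
  ',' = 0x2C → acc = 0x67
  '.' = 0x2E → acc = 0x49
  '4' = 0x34 → acc = 0x7D
  '7' = 0x37 → acc = 0x4A
  ',' = 0x2C → acc = 0x66
  '1' = 0x31 → acc = 0x57
  '4' = 0x34 → acc = 0x63
  '4' = 0x34 → acc = 0x57
  '3' = 0x33 → acc = 0x64
  ',' = 0x2C → acc = 0x48
  '8' = 0x38 → acc = 0x70
  '1' = 0x31 → acc = 0x41
  '0' = 0x30 → acc = 0x71
  '3' = 0x33 → acc = 0x42
  ',' = 0x2C → acc = 0x6E
  '4' = 0x34 → acc = 0x5A
Checksum = 0x5A.

5A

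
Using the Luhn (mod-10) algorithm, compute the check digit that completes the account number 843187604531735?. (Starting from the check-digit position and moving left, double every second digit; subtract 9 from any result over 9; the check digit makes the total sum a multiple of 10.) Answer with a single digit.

6

Partial digits right→left: 5 3 7 1 3 5 4 0 6 7 8 1 3 4 8
Double every second digit counting from the check-digit position (so the 1st, 3rd, 5th, ... of the partial from the right).
  doubled (with −9 where >9): 1 5 6 8 3 7 6 7 → sum 43
  kept as-is: 3 1 5 0 7 1 4 → sum 21
Total = 43 + 21 = 64.
Check digit = (10 − (64 mod 10)) mod 10 = 6.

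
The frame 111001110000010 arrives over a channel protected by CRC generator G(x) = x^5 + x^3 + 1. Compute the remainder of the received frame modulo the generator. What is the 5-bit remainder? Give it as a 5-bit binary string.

Modulo-2 division of 111001110000010 by 101001:
  pos 0: 111001 XOR 101001 = 010000
  pos 1: 100001 XOR 101001 = 001000
  pos 3: 100010 XOR 101001 = 001011
  pos 5: 101100 XOR 101001 = 000101
  pos 8: 101001 XOR 101001 = 000000
Remainder = 00000 (zero — the frame passes the CRC check).

00000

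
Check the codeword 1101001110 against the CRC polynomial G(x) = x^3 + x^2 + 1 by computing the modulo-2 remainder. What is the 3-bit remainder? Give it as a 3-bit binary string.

Modulo-2 division of 1101001110 by 1101:
  pos 0: 1101 XOR 1101 = 0000
  pos 6: 1110 XOR 1101 = 0011
Remainder = 011 (nonzero — an error is detected).

011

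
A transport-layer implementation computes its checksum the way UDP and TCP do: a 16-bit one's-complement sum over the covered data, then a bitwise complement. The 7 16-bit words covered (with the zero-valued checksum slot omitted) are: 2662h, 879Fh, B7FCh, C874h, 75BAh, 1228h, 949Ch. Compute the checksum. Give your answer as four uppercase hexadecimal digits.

B50D

One's-complement addition (fold any carry out of bit 15 back into bit 0):
  0x2662 + 0x879F = 0x0AE01
  0xAE01 + 0xB7FC = 0x165FD → wrap carry → 0x65FE
  0x65FE + 0xC874 = 0x12E72 → wrap carry → 0x2E73
  0x2E73 + 0x75BA = 0x0A42D
  0xA42D + 0x1228 = 0x0B655
  0xB655 + 0x949C = 0x14AF1 → wrap carry → 0x4AF2
One's-complement sum = 0x4AF2.
Checksum = ~0x4AF2 & 0xFFFF = 0xB50D.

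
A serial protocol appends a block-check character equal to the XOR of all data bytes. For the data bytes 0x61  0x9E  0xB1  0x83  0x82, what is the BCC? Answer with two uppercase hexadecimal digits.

4F

XOR the bytes together:
  start with 0x61
  0x61 ⊕ 0x9E = 0xFF
  0xFF ⊕ 0xB1 = 0x4E
  0x4E ⊕ 0x83 = 0xCD
  0xCD ⊕ 0x82 = 0x4F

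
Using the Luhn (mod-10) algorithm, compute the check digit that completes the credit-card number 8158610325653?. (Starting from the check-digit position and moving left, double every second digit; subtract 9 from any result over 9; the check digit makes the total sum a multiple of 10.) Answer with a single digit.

3

Partial digits right→left: 3 5 6 5 2 3 0 1 6 8 5 1 8
Double every second digit counting from the check-digit position (so the 1st, 3rd, 5th, ... of the partial from the right).
  doubled (with −9 where >9): 6 3 4 0 3 1 7 → sum 24
  kept as-is: 5 5 3 1 8 1 → sum 23
Total = 24 + 23 = 47.
Check digit = (10 − (47 mod 10)) mod 10 = 3.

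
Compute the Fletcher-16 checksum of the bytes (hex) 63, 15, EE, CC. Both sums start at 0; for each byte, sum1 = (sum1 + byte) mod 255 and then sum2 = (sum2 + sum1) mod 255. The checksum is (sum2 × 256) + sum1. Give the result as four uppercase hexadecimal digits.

7734

Running sums (mod 255):
  after byte 0 (63): sum1=99, sum2=99
  after byte 1 (15): sum1=120, sum2=219
  after byte 2 (EE): sum1=103, sum2=67
  after byte 3 (CC): sum1=52, sum2=119
Checksum = sum2·256 + sum1 = 119·256 + 52 = 30516 = 0x7734.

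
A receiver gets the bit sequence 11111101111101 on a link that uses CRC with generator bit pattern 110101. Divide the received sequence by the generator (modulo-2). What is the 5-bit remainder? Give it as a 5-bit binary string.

Modulo-2 division of 11111101111101 by 110101:
  pos 0: 111111 XOR 110101 = 001010
  pos 2: 101001 XOR 110101 = 011100
  pos 3: 111001 XOR 110101 = 001100
  pos 5: 110011 XOR 110101 = 000110
  pos 8: 110101 XOR 110101 = 000000
Remainder = 00000 (zero — the frame passes the CRC check).

00000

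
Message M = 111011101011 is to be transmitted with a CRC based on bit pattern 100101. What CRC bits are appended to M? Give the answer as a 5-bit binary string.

Append 5 zeros: 11101110101100000. Divide by 100101 (XOR where the leading bit is 1):
  pos 0: 111011 XOR 100101 = 011110
  pos 1: 111101 XOR 100101 = 011000
  pos 2: 110000 XOR 100101 = 010101
  pos 3: 101011 XOR 100101 = 001110
  pos 5: 111001 XOR 100101 = 011100
  pos 6: 111001 XOR 100101 = 011100
  pos 7: 111000 XOR 100101 = 011101
  pos 8: 111010 XOR 100101 = 011111
  pos 9: 111110 XOR 100101 = 011011
  pos 10: 110110 XOR 100101 = 010011
  pos 11: 100110 XOR 100101 = 000011
Remainder (last 5 bits) = 00011. This is the CRC / FCS.

00011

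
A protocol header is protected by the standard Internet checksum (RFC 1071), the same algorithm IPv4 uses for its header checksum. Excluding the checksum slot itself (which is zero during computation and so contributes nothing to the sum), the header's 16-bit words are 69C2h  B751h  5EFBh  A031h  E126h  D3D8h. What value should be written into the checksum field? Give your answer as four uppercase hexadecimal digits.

2ABF

One's-complement addition (fold any carry out of bit 15 back into bit 0):
  0x69C2 + 0xB751 = 0x12113 → wrap carry → 0x2114
  0x2114 + 0x5EFB = 0x0800F
  0x800F + 0xA031 = 0x12040 → wrap carry → 0x2041
  0x2041 + 0xE126 = 0x10167 → wrap carry → 0x0168
  0x0168 + 0xD3D8 = 0x0D540
One's-complement sum = 0xD540.
Checksum = ~0xD540 & 0xFFFF = 0x2ABF.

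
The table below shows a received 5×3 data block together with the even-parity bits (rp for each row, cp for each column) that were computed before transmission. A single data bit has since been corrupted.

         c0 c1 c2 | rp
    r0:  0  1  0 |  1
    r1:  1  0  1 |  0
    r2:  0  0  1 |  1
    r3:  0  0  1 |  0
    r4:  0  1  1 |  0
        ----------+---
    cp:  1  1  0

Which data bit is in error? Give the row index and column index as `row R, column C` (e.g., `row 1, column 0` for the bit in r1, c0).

Recompute each row's even parity and compare to rp:
  r0: data parity 1, sent rp 1 → ok
  r1: data parity 0, sent rp 0 → ok
  r2: data parity 1, sent rp 1 → ok
  r3: data parity 1, sent rp 0 → mismatch
  r4: data parity 0, sent rp 0 → ok
Recompute each column's even parity and compare to cp:
  c0: data parity 1, sent cp 1 → ok
  c1: data parity 0, sent cp 1 → mismatch
  c2: data parity 0, sent cp 0 → ok
Exactly one row (r3) and one column (c1) fail → the flipped bit is at their intersection.

row 3, column 1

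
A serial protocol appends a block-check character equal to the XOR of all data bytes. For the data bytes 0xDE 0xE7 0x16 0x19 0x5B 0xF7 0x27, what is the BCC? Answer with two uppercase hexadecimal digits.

XOR the bytes together:
  start with 0xDE
  0xDE ⊕ 0xE7 = 0x39
  0x39 ⊕ 0x16 = 0x2F
  0x2F ⊕ 0x19 = 0x36
  0x36 ⊕ 0x5B = 0x6D
  0x6D ⊕ 0xF7 = 0x9A
  0x9A ⊕ 0x27 = 0xBD

BD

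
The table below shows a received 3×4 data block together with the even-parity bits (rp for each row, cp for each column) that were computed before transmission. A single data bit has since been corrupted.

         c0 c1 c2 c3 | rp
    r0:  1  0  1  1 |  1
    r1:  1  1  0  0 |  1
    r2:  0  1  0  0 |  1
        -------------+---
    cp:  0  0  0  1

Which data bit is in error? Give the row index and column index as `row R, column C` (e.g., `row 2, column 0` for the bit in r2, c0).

row 1, column 2

Recompute each row's even parity and compare to rp:
  r0: data parity 1, sent rp 1 → ok
  r1: data parity 0, sent rp 1 → mismatch
  r2: data parity 1, sent rp 1 → ok
Recompute each column's even parity and compare to cp:
  c0: data parity 0, sent cp 0 → ok
  c1: data parity 0, sent cp 0 → ok
  c2: data parity 1, sent cp 0 → mismatch
  c3: data parity 1, sent cp 1 → ok
Exactly one row (r1) and one column (c2) fail → the flipped bit is at their intersection.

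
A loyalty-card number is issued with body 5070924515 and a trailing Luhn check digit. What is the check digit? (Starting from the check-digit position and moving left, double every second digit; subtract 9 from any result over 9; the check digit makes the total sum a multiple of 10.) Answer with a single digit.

8

Partial digits right→left: 5 1 5 4 2 9 0 7 0 5
Double every second digit counting from the check-digit position (so the 1st, 3rd, 5th, ... of the partial from the right).
  doubled (with −9 where >9): 1 1 4 0 0 → sum 6
  kept as-is: 1 4 9 7 5 → sum 26
Total = 6 + 26 = 32.
Check digit = (10 − (32 mod 10)) mod 10 = 8.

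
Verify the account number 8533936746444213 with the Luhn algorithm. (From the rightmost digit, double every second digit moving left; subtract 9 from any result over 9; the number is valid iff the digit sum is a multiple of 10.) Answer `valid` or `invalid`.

invalid

From the right, keep odd positions and double even positions (subtract 9 from any doubled value over 9):
  doubled (positions 2,4,...): 2 8 8 8 3 9 6 7 → sum 51
  kept (positions 1,3,...): 3 2 4 6 7 3 3 5 → sum 33
Total = 84.
84 mod 10 = 4, so the number is invalid.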